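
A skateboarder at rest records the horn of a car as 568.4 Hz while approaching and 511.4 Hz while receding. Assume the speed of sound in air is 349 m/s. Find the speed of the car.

18.4 m/s

f₁/f₂ = (v + v_s)/(v − v_s), so v_s = v · (f₁ − f₂)/(f₁ + f₂).
v_s = 349 × (568.4 − 511.4)/(568.4 + 511.4) = 349 × 57.0/1079.8 ≈ 18.4 m/s.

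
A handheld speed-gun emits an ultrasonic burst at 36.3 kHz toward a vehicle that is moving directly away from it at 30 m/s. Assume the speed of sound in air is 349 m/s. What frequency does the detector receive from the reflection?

30.6 kHz

At the vehicle (a moving observer), f₁ = f₀ · (v − u)/v = 36.3 × 319/349 ≈ 33.2 kHz.
On reflection it acts as a source moving away from the stationary detector: f₂ = f₁ · v/(v + u) = 33.2 × 349/379 ≈ 30.6 kHz.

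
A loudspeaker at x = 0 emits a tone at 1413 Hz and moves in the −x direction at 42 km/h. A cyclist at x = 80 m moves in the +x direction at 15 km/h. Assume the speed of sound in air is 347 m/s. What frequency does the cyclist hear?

1351 Hz

42 km/h = 11.67 m/s; 15 km/h = 4.167 m/s.
The observer lies on the +x side, so the source is heading away from the observer and the observer is heading away from the source.
General Doppler shift: f' = f · (v − v_o)/(v + v_s).
f' = 1413 × (347 − 4.167)/(347 + 11.67) = 1413 × 342.83/358.67 ≈ 1351 Hz.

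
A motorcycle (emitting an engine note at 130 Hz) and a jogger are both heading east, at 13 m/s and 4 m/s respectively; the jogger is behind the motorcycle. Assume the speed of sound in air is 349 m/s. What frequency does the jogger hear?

The jogger is behind, so the motorcycle is moving away from it while the jogger is moving toward the motorcycle.
General Doppler shift: f' = f · (v + v_o)/(v + v_s).
f' = 130 × (349 + 4)/(349 + 13) = 130 × 353/362 ≈ 127 Hz.

127 Hz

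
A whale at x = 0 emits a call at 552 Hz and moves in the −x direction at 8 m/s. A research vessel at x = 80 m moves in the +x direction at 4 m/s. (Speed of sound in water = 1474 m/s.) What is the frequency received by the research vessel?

The observer lies on the +x side, so the source is heading away from the observer and the observer is heading away from the source.
General Doppler shift: f' = f · (v − v_o)/(v + v_s).
f' = 552 × (1474 − 4)/(1474 + 8) = 552 × 1470/1482 ≈ 548 Hz.

548 Hz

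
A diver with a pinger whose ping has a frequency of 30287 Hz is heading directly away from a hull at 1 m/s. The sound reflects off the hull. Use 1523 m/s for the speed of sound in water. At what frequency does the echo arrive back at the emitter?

The hull receives the sound from a moving source: f₁ = f₀ · v/(v + v_e) = 30287 × 1523/1524 ≈ 30267 Hz.
On the return leg the diver with a pinger is a moving observer: f₂ = f₁ · (v − v_e)/v = 30267 × 1522/1523 ≈ 30247 Hz.
Equivalently f₂ = f₀ · (v − v_e)/(v + v_e).

30247 Hz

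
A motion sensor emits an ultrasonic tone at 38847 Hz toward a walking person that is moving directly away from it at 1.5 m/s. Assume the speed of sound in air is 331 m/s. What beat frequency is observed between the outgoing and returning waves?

At the walking person (a moving observer), f₁ = f₀ · (v − u)/v = 38847 × 329.5/331 ≈ 38671 Hz.
The reflection then acts as a moving source: f₂ = f₁ · v/(v + u) ≈ 38497 Hz.
Beat frequency: |f₂ − f₀| = 2u·f₀/(v + u) = 2 × 1.5 × 38847/332.5 ≈ 350 Hz.

350 Hz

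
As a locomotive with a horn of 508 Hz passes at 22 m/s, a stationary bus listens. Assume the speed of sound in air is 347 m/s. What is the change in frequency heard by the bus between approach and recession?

Approaching: f₁ = f · v/(v − v_s) = 508 × 347/325 ≈ 542.4 Hz.
Receding: f₂ = f · v/(v + v_s) = 508 × 347/369 ≈ 477.7 Hz.
Drop: f₁ − f₂ = 2f·v·v_s/(v² − v_s²) = 2 × 508 × 347 × 22/(347² − 22²) ≈ 64.7 Hz.

64.7 Hz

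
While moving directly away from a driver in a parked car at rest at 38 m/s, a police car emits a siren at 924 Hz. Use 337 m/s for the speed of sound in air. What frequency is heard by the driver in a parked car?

830 Hz

Moving source, stationary observer: f' = f · v/(v + v_s) since the source is receding.
f' = 924 × 337/(337 + 38) = 924 × 337/375 ≈ 830 Hz.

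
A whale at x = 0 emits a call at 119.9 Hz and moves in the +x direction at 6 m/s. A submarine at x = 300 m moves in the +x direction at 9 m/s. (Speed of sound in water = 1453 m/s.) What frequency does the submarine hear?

120 Hz

The observer lies on the +x side, so the source is heading toward the observer and the observer is heading away from the source.
Both move, so f' = f · (v − v_o)/(v − v_s).
f' = 119.9 × (1453 − 9)/(1453 − 6) = 119.9 × 1444/1447 ≈ 120 Hz.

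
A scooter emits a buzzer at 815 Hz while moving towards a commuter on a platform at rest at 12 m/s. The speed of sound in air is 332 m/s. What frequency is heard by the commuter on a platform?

Only the source moves, toward the listener, so f' = f · v/(v − v_s).
f' = 815 × 332/(332 − 12) = 815 × 332/320 ≈ 846 Hz.

846 Hz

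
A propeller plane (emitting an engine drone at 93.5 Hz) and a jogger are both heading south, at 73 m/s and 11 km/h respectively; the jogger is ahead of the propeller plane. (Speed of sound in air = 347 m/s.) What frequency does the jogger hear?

11 km/h = 3.056 m/s.
The jogger is ahead, so the propeller plane is moving toward it while the jogger is moving away from the propeller plane.
General Doppler shift: f' = f · (v − v_o)/(v − v_s).
f' = 93.5 × (347 − 3.056)/(347 − 73) = 93.5 × 343.94/274 ≈ 117 Hz.

117 Hz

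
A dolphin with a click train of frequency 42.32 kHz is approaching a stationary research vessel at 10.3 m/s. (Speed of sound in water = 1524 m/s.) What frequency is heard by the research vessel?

42.6 kHz

Moving source, stationary observer: f' = f · v/(v − v_s) since the source is approaching.
f' = 42.32 × 1524/(1524 − 10.3) = 42.32 × 1524/1514 ≈ 42.6 kHz.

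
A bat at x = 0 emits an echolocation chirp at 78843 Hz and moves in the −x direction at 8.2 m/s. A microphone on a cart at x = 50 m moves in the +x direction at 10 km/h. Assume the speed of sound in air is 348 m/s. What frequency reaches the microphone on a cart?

76413 Hz

10 km/h = 2.778 m/s.
The observer lies on the +x side, so the source is heading away from the observer and the observer is heading away from the source.
Both move, so f' = f · (v − v_o)/(v + v_s).
f' = 78843 × (348 − 2.778)/(348 + 8.2) = 78843 × 345.22/356.2 ≈ 76413 Hz.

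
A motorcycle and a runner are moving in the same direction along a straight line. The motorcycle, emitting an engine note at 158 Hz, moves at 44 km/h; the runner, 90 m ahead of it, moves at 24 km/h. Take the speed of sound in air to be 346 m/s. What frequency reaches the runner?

161 Hz

44 km/h = 12.22 m/s; 24 km/h = 6.667 m/s.
The runner is ahead, so the motorcycle is moving toward it while the runner is moving away from the motorcycle.
With source approaching and observer receding, f' = f · (v − v_o)/(v − v_s).
f' = 158 × (346 − 6.667)/(346 − 12.22) = 158 × 339.33/333.78 ≈ 161 Hz.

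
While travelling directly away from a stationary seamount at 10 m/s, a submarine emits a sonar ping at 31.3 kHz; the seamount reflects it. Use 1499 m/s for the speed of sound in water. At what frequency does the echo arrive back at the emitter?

30.9 kHz

The seamount receives the sound from a moving source: f₁ = f₀ · v/(v + v_e) = 31.3 × 1499/1509 ≈ 31.1 kHz.
On the return leg the submarine is a moving observer: f₂ = f₁ · (v − v_e)/v = 31.1 × 1489/1499 ≈ 30.9 kHz.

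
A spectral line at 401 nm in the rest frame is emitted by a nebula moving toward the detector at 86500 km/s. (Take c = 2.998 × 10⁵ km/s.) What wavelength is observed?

298.0 nm

β = v/c = 86500/299800 = 0.2885.
Relativistic Doppler for wavelength: λ' = λ₀ · √((1 − β)/(1 + β)).
λ' = 401 × √(0.7115/1.2885) = 401 × 0.74308 ≈ 298.0 nm.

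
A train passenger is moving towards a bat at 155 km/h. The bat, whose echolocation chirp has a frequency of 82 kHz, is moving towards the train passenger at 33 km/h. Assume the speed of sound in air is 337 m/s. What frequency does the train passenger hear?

33 km/h = 9.167 m/s; 155 km/h = 43.06 m/s.
With source approaching and observer approaching, f' = f · (v + v_o)/(v − v_s).
f' = 82 × (337 + 43.06)/(337 − 9.167) = 82 × 380.06/327.83 ≈ 95.1 kHz.

95.1 kHz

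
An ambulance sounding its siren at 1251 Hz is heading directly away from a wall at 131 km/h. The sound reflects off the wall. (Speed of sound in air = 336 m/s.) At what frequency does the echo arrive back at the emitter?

1007 Hz

131 km/h = 36.39 m/s.
The wall receives the sound from a moving source: f₁ = f₀ · v/(v + v_e) = 1251 × 336/372.39 ≈ 1129 Hz.
On the return leg the ambulance is a moving observer: f₂ = f₁ · (v − v_e)/v = 1129 × 299.61/336 ≈ 1007 Hz.
Equivalently f₂ = f₀ · (v − v_e)/(v + v_e).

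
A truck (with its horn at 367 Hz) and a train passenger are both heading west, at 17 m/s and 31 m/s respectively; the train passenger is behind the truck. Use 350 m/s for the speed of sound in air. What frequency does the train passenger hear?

381 Hz

The train passenger is behind, so the truck is moving away from it while the train passenger is moving toward the truck.
Both move, so f' = f · (v + v_o)/(v + v_s).
f' = 367 × (350 + 31)/(350 + 17) = 367 × 381/367 ≈ 381 Hz.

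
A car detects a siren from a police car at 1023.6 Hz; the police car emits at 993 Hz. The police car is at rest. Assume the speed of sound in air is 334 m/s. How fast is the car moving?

10.3 m/s

f' > f, so the car is approaching.
f' = f · (v + v_o)/v ⇒ v_o = v · |f'/f − 1|.
v_o = 334 × |1023.6/993 − 1| = 334 × 0.03082 ≈ 10.3 m/s.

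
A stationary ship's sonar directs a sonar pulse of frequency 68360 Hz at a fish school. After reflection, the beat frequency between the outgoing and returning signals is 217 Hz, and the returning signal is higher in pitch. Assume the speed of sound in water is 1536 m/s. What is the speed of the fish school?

2.43 m/s

Double Doppler shift off a moving reflector: f₂ = f₀ · (v + u)/(v − u) (u > 0 toward emitter).
Returning signal is higher, so f₂ = f₀ + Δf = 68360 + 217 = 68577 Hz.
Rearranging, u = v · (f₂ − f₀)/(f₂ + f₀) = 1536 × 217/136937 ≈ 2.43 m/s.
So the fish school is moving at 2.43 m/s toward the emitter.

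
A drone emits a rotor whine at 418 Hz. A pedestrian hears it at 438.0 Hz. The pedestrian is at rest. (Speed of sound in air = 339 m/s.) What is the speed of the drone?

15.5 m/s

f' > f, so the drone is approaching.
f' = f · v/(v − v_s) ⇒ v_s = v · |1 − f/f'|.
v_s = 339 × |1 − 418/438.0| = 339 × 0.04566 ≈ 15.5 m/s.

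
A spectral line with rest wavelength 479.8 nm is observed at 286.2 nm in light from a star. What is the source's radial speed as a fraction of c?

λ'/λ₀ = 0.5965 < 1 (blueshift), so the source is approaching.
λ'/λ₀ = √((1 − β)/(1 + β)) for an approaching source ⇒ β = (1 − r²)/(1 + r²) with r = λ'/λ₀.
β = (1 − 0.3558)/(1 + 0.3558) ≈ 0.475.

0.475c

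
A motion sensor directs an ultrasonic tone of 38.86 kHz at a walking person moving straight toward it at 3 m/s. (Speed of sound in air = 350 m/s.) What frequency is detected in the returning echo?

At the walking person (a moving observer), f₁ = f₀ · (v + u)/v = 38.86 × 353/350 ≈ 39.2 kHz.
On reflection it acts as a source moving toward the stationary detector: f₂ = f₁ · v/(v − u) = 39.2 × 350/347 ≈ 39.5 kHz.

39.5 kHz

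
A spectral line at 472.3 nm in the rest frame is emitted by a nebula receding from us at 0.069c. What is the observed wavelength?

Relativistic Doppler for wavelength: λ' = λ₀ · √((1 + β)/(1 − β)).
λ' = 472.3 × √(1.0690/0.9310) = 472.3 × 1.07155 ≈ 506.1 nm.

506.1 nm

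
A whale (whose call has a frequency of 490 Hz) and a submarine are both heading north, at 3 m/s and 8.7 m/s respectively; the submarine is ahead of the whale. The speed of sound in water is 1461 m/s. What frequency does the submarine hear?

The submarine is ahead, so the whale is moving toward it while the submarine is moving away from the whale.
Both move, so f' = f · (v − v_o)/(v − v_s).
f' = 490 × (1461 − 8.7)/(1461 − 3) = 490 × 1452.3/1458 ≈ 488 Hz.

488 Hz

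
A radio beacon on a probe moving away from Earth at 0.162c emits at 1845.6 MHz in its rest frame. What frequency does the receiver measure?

Relativistic Doppler for frequency: f' = f₀ · √((1 − β)/(1 + β)).
f' = 1845.6 × √(0.8380/1.1620) = 1845.6 × 0.84922 ≈ 1567.3 MHz.

1567.3 MHz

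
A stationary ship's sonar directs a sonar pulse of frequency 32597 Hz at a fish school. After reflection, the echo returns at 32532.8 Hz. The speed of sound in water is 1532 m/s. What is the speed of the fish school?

1.51 m/s

Double Doppler shift off a moving reflector: f₂ = f₀ · (v + u)/(v − u) (u > 0 toward emitter).
Rearranging, u = v · (f₂ − f₀)/(f₂ + f₀) = 1532 × -64.2/65129.8 ≈ -1.51 m/s.
So the fish school is moving at 1.51 m/s away from the emitter.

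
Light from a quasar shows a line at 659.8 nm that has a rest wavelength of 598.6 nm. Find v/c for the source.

λ'/λ₀ = 1.1022 > 1 (redshift), so the source is receding.
λ'/λ₀ = √((1 + β)/(1 − β)) for a receding source ⇒ β = (r² − 1)/(r² + 1) with r = λ'/λ₀.
β = (1.2149 − 1)/(1.2149 + 1) ≈ 0.097.

0.097c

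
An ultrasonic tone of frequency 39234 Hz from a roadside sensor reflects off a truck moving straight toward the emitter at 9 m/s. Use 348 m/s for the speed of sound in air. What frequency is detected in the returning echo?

41317 Hz

The truck first receives the wave as a moving observer: f₁ = f₀ · (v + u)/v = 39234 × (348 + 9)/348 ≈ 40249 Hz.
On reflection it acts as a source moving toward the stationary detector: f₂ = f₁ · v/(v − u) = 40249 × 348/339 ≈ 41317 Hz.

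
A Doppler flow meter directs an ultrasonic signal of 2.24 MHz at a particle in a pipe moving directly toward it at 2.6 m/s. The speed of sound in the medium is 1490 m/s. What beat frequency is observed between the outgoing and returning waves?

The particle in a pipe first receives the wave as a moving observer: f₁ = f₀ · (v + u)/v = 2.24 × (1490 + 2.6)/1490 ≈ 2.24391 MHz.
On reflection it acts as a source moving toward the stationary detector: f₂ = f₁ · v/(v − u) = 2.24391 × 1490/1487.4 ≈ 2.24783 MHz.
Equivalently f₂ = f₀ · (v + u)/(v − u).
Beat frequency (with f₀ = 2240000 Hz): |f₂ − f₀| = 2u·f₀/(v − u) = 2 × 2.6 × 2240000/1487.4 ≈ 7831 Hz.

7831 Hz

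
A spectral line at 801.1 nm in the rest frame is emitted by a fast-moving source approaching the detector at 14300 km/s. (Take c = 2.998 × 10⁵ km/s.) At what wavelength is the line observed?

β = v/c = 14300/299800 = 0.0477.
Relativistic Doppler for wavelength: λ' = λ₀ · √((1 − β)/(1 + β)).
λ' = 801.1 × √(0.9523/1.0477) = 801.1 × 0.95339 ≈ 763.8 nm.

763.8 nm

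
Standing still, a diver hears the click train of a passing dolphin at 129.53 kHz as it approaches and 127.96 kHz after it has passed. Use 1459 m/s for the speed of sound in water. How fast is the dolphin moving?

8.9 m/s

f₁/f₂ = (v + v_s)/(v − v_s), so v_s = v · (f₁ − f₂)/(f₁ + f₂).
v_s = 1459 × (129.53 − 127.96)/(129.53 + 127.96) = 1459 × 1.57/257.49 ≈ 8.9 m/s.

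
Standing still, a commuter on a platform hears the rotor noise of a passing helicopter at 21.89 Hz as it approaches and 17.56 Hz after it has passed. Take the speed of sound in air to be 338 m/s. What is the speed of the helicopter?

37 m/s

f₁/f₂ = (v + v_s)/(v − v_s), so v_s = v · (f₁ − f₂)/(f₁ + f₂).
v_s = 338 × (21.89 − 17.56)/(21.89 + 17.56) = 338 × 4.33/39.45 ≈ 37 m/s.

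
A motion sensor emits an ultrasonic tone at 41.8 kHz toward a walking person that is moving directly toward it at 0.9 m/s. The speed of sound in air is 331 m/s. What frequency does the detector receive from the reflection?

At the walking person (a moving observer), f₁ = f₀ · (v + u)/v = 41.8 × 331.9/331 ≈ 41.9 kHz.
The reflection then acts as a moving source: f₂ = f₁ · v/(v − u) ≈ 42.0 kHz.
Equivalently f₂ = f₀ · (v + u)/(v − u).

42.0 kHz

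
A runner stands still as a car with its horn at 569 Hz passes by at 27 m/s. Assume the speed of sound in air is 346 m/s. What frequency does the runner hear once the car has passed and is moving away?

Receding: f₂ = f · v/(v + v_s) = 569 × 346/373 ≈ 528 Hz.

528 Hz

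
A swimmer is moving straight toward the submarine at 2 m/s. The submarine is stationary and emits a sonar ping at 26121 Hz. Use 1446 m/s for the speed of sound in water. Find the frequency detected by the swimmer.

Moving observer, stationary source: f' = f · (v + v_o)/v.
f' = 26121 × (1446 + 2)/1446 = 26121 × 1448/1446 ≈ 26157 Hz.

26157 Hz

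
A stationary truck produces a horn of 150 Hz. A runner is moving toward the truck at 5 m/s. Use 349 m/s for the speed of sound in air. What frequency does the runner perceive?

152 Hz

Only the observer moves, toward the source, so f' = f · (v + v_o)/v.
f' = 150 × (349 + 5)/349 = 150 × 354/349 ≈ 152 Hz.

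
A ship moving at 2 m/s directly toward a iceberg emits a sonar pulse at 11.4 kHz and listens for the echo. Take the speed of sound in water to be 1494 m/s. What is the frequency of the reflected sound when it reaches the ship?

11.43 kHz

The iceberg receives the sound from a moving source: f₁ = f₀ · v/(v − v_e) = 11.4 × 1494/1492 ≈ 11.42 kHz.
On the return leg the ship is a moving observer: f₂ = f₁ · (v + v_e)/v = 11.42 × 1496/1494 ≈ 11.43 kHz.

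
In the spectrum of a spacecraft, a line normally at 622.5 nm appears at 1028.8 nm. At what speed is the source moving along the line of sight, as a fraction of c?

λ'/λ₀ = 1.6527 > 1 (redshift), so the source is receding.
λ'/λ₀ = √((1 + β)/(1 − β)) for a receding source ⇒ β = (r² − 1)/(r² + 1) with r = λ'/λ₀.
β = (2.7314 − 1)/(2.7314 + 1) ≈ 0.464.

0.464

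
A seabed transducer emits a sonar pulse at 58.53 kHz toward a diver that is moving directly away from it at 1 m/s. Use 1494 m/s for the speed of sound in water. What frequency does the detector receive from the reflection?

58.5 kHz

At the diver (a moving observer), f₁ = f₀ · (v − u)/v = 58.53 × 1493/1494 ≈ 58.5 kHz.
On reflection it acts as a source moving away from the stationary detector: f₂ = f₁ · v/(v + u) = 58.5 × 1494/1495 ≈ 58.5 kHz.
Equivalently f₂ = f₀ · (v − u)/(v + u).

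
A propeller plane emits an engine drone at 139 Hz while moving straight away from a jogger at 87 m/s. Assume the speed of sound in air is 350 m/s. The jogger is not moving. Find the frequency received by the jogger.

Moving source, stationary observer: f' = f · v/(v + v_s) since the source is receding.
f' = 139 × 350/(350 + 87) = 139 × 350/437 ≈ 111 Hz.

111 Hz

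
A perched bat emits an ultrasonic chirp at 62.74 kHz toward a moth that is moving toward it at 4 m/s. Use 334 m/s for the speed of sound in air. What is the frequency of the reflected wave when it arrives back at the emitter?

The moth first receives the wave as a moving observer: f₁ = f₀ · (v + u)/v = 62.74 × (334 + 4)/334 ≈ 63.5 kHz.
The reflection then acts as a moving source: f₂ = f₁ · v/(v − u) ≈ 64.3 kHz.
Equivalently f₂ = f₀ · (v + u)/(v − u).

64.3 kHz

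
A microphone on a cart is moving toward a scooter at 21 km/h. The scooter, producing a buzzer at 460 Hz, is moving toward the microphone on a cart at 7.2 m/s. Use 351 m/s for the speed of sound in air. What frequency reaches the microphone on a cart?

477 Hz

21 km/h = 5.833 m/s.
With source approaching and observer approaching, f' = f · (v + v_o)/(v − v_s).
f' = 460 × (351 + 5.833)/(351 − 7.2) = 460 × 356.83/343.8 ≈ 477 Hz.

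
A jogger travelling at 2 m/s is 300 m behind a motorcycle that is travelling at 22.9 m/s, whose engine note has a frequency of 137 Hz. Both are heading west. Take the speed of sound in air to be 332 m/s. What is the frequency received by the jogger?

129 Hz

The jogger is behind, so the motorcycle is moving away from it while the jogger is moving toward the motorcycle.
Both move, so f' = f · (v + v_o)/(v + v_s).
f' = 137 × (332 + 2)/(332 + 22.9) = 137 × 334/354.9 ≈ 129 Hz.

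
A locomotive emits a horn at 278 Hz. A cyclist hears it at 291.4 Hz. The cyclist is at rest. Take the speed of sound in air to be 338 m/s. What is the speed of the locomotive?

f' > f, so the locomotive is approaching.
f' = f · v/(v − v_s) ⇒ v_s = v · |1 − f/f'|.
v_s = 338 × |1 − 278/291.4| = 338 × 0.04598 ≈ 15.5 m/s.

15.5 m/s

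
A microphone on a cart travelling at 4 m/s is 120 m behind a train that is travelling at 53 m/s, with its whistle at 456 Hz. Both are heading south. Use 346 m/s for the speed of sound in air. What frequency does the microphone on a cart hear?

400 Hz

The microphone on a cart is behind, so the train is moving away from it while the microphone on a cart is moving toward the train.
General Doppler shift: f' = f · (v + v_o)/(v + v_s).
f' = 456 × (346 + 4)/(346 + 53) = 456 × 350/399 ≈ 400 Hz.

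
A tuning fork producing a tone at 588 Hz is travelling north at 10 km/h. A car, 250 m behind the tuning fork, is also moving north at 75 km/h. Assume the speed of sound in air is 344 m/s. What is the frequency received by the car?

619 Hz

10 km/h = 2.778 m/s; 75 km/h = 20.83 m/s.
The car is behind, so the tuning fork is moving away from it while the car is moving toward the tuning fork.
General Doppler shift: f' = f · (v + v_o)/(v + v_s).
f' = 588 × (344 + 20.83)/(344 + 2.778) = 588 × 364.83/346.78 ≈ 619 Hz.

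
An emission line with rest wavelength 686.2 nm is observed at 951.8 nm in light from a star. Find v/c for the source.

0.316c

λ'/λ₀ = 1.3871 > 1 (redshift), so the source is receding.
λ'/λ₀ = √((1 + β)/(1 − β)) for a receding source ⇒ β = (r² − 1)/(r² + 1) with r = λ'/λ₀.
β = (1.9239 − 1)/(1.9239 + 1) ≈ 0.316.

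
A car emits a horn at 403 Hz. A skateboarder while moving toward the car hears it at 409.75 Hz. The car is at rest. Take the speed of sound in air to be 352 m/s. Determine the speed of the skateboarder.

5.9 m/s

f' = f · (v + v_o)/v ⇒ v_o = v · |f'/f − 1|.
v_o = 352 × |409.75/403 − 1| = 352 × 0.01675 ≈ 5.9 m/s.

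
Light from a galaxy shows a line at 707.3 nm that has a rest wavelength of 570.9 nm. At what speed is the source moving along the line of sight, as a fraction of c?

0.211

λ'/λ₀ = 1.2389 > 1 (redshift), so the source is receding.
λ'/λ₀ = √((1 + β)/(1 − β)) for a receding source ⇒ β = (r² − 1)/(r² + 1) with r = λ'/λ₀.
β = (1.5349 − 1)/(1.5349 + 1) ≈ 0.211.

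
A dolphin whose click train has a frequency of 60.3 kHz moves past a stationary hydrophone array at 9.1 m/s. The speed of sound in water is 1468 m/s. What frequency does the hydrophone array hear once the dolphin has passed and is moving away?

Receding: f₂ = f · v/(v + v_s) = 60.3 × 1468/1477.1 ≈ 59.9 kHz.

59.9 kHz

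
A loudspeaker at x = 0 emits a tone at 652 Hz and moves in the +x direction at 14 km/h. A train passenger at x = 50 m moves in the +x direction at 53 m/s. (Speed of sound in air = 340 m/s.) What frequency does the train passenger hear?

14 km/h = 3.889 m/s.
The observer lies on the +x side, so the source is heading toward the observer and the observer is heading away from the source.
With source approaching and observer receding, f' = f · (v − v_o)/(v − v_s).
f' = 652 × (340 − 53)/(340 − 3.889) = 652 × 287/336.11 ≈ 557 Hz.

557 Hz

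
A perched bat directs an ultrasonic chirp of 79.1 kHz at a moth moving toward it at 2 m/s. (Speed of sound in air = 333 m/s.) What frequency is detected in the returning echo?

80.1 kHz

At the moth (a moving observer), f₁ = f₀ · (v + u)/v = 79.1 × 335/333 ≈ 79.6 kHz.
The reflection then acts as a moving source: f₂ = f₁ · v/(v − u) ≈ 80.1 kHz.
Equivalently f₂ = f₀ · (v + u)/(v − u).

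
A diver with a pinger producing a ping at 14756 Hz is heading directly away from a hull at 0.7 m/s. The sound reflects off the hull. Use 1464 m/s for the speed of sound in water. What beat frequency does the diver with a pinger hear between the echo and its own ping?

The hull receives the sound from a moving source: f₁ = f₀ · v/(v + v_e) = 14756 × 1464/1464.7 ≈ 14748.95 Hz.
On the return leg the diver with a pinger is a moving observer: f₂ = f₁ · (v − v_e)/v = 14748.95 × 1463.3/1464 ≈ 14741.90 Hz.
Equivalently f₂ = f₀ · (v − v_e)/(v + v_e).
Beat against the emitted tone: |f₂ − f₀| = 2v_e·f₀/(v + v_e) = 2 × 0.7 × 14756/1464.7 ≈ 14.1 Hz.

14.1 Hz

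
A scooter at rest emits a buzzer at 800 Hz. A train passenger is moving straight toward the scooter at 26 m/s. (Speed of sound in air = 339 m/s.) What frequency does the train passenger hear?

Moving observer, stationary source: f' = f · (v + v_o)/v.
f' = 800 × (339 + 26)/339 = 800 × 365/339 ≈ 861 Hz.

861 Hz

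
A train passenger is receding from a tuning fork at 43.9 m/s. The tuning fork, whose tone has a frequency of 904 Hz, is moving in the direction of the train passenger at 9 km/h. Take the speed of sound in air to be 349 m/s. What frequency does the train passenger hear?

9 km/h = 2.5 m/s.
Both move, so f' = f · (v − v_o)/(v − v_s).
f' = 904 × (349 − 43.9)/(349 − 2.5) = 904 × 305.1/346.5 ≈ 796 Hz.

796 Hz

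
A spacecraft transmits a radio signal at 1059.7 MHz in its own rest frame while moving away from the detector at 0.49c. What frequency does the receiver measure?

Relativistic Doppler for frequency: f' = f₀ · √((1 − β)/(1 + β)).
f' = 1059.7 × √(0.5100/1.4900) = 1059.7 × 0.58505 ≈ 620.0 MHz.

620.0 MHz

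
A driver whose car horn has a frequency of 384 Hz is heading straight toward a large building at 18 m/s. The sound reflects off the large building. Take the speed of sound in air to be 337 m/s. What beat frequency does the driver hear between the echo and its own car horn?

43.3 Hz

The large building receives the sound from a moving source: f₁ = f₀ · v/(v − v_e) = 384 × 337/319 ≈ 405.7 Hz.
On the return leg the driver is a moving observer: f₂ = f₁ · (v + v_e)/v = 405.7 × 355/337 ≈ 427.3 Hz.
Beat against the emitted tone: |f₂ − f₀| = 2v_e·f₀/(v − v_e) = 2 × 18 × 384/319 ≈ 43.3 Hz.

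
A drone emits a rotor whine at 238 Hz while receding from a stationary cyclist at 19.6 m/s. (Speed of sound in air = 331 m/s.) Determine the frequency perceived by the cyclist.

Moving source, stationary observer: f' = f · v/(v + v_s) since the source is receding.
f' = 238 × 331/(331 + 19.6) = 238 × 331/350.6 ≈ 225 Hz.

225 Hz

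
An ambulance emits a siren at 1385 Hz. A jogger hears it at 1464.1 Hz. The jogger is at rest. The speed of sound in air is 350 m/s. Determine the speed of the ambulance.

f' > f, so the ambulance is approaching.
f' = f · v/(v − v_s) ⇒ v_s = v · |1 − f/f'|.
v_s = 350 × |1 − 1385/1464.1| = 350 × 0.05403 ≈ 18.9 m/s.

18.9 m/s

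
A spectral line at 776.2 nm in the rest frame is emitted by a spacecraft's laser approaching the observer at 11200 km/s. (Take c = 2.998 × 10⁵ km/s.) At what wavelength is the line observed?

747.7 nm

β = v/c = 11200/299800 = 0.0374.
Relativistic Doppler for wavelength: λ' = λ₀ · √((1 − β)/(1 + β)).
λ' = 776.2 × √(0.9626/1.0374) = 776.2 × 0.96331 ≈ 747.7 nm.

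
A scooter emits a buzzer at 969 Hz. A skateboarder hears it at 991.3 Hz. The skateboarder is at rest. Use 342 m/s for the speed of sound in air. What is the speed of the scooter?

f' > f, so the scooter is approaching.
f' = f · v/(v − v_s) ⇒ v_s = v · |1 − f/f'|.
v_s = 342 × |1 − 969/991.3| = 342 × 0.0225 ≈ 7.7 m/s.

7.7 m/s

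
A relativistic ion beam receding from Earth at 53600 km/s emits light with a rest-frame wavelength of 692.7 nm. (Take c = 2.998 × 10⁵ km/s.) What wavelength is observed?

829.9 nm

β = v/c = 53600/299800 = 0.1788.
Relativistic Doppler for wavelength: λ' = λ₀ · √((1 + β)/(1 − β)).
λ' = 692.7 × √(1.1788/0.8212) = 692.7 × 1.19809 ≈ 829.9 nm.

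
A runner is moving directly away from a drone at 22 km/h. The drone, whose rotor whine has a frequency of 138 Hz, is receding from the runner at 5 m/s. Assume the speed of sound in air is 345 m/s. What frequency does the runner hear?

134 Hz

22 km/h = 6.111 m/s.
Both move, so f' = f · (v − v_o)/(v + v_s).
f' = 138 × (345 − 6.111)/(345 + 5) = 138 × 338.89/350 ≈ 134 Hz.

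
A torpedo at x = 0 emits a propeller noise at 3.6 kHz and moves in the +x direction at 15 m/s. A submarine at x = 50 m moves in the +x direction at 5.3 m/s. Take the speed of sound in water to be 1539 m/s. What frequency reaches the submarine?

3.62 kHz

The observer lies on the +x side, so the source is heading toward the observer and the observer is heading away from the source.
General Doppler shift: f' = f · (v − v_o)/(v − v_s).
f' = 3.6 × (1539 − 5.3)/(1539 − 15) = 3.6 × 1533.7/1524 ≈ 3.62 kHz.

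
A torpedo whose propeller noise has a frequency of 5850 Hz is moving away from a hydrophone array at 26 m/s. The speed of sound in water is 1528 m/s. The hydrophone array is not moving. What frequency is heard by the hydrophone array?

With the source moving away from a stationary observer, f' = f · v/(v + v_s).
f' = 5850 × 1528/(1528 + 26) = 5850 × 1528/1554 ≈ 5752 Hz.

5752 Hz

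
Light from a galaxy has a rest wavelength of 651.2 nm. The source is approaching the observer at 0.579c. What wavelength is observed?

336.3 nm

Relativistic Doppler for wavelength: λ' = λ₀ · √((1 − β)/(1 + β)).
λ' = 651.2 × √(0.4210/1.5790) = 651.2 × 0.51636 ≈ 336.3 nm.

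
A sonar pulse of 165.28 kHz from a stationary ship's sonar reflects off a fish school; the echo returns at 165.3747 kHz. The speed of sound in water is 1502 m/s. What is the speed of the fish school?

Double Doppler shift off a moving reflector: f₂ = f₀ · (v + u)/(v − u) (u > 0 toward emitter).
Rearranging, u = v · (f₂ − f₀)/(f₂ + f₀) = 1502 × 0.0947/330.6547 ≈ 0.43 m/s.
So the fish school is moving at 0.43 m/s toward the emitter.

0.43 m/s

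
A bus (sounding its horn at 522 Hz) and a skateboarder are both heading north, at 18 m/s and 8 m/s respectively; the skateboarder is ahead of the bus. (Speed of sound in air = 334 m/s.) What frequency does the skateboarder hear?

The skateboarder is ahead, so the bus is moving toward it while the skateboarder is moving away from the bus.
General Doppler shift: f' = f · (v − v_o)/(v − v_s).
f' = 522 × (334 − 8)/(334 − 18) = 522 × 326/316 ≈ 539 Hz.

539 Hz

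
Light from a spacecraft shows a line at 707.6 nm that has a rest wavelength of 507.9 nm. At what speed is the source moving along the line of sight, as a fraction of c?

0.320c

λ'/λ₀ = 1.3932 > 1 (redshift), so the source is receding.
λ'/λ₀ = √((1 + β)/(1 − β)) for a receding source ⇒ β = (r² − 1)/(r² + 1) with r = λ'/λ₀.
β = (1.9410 − 1)/(1.9410 + 1) ≈ 0.320.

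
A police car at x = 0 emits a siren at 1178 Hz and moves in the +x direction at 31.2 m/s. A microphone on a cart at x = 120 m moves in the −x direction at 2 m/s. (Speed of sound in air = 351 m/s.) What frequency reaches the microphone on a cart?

The observer lies on the +x side, so the source is heading toward the observer and the observer is heading toward the source.
With source approaching and observer approaching, f' = f · (v + v_o)/(v − v_s).
f' = 1178 × (351 + 2)/(351 − 31.2) = 1178 × 353/319.8 ≈ 1300 Hz.

1300 Hz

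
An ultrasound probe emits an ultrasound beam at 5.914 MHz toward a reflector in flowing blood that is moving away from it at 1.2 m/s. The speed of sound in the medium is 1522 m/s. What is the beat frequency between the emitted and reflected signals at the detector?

9318 Hz

At the reflector in flowing blood (a moving observer), f₁ = f₀ · (v − u)/v = 5.914 × 1520.8/1522 ≈ 5.90934 MHz.
The reflection then acts as a moving source: f₂ = f₁ · v/(v + u) ≈ 5.90468 MHz.
Beat frequency (with f₀ = 5914000 Hz): |f₂ − f₀| = 2u·f₀/(v + u) = 2 × 1.2 × 5914000/1523.2 ≈ 9318 Hz.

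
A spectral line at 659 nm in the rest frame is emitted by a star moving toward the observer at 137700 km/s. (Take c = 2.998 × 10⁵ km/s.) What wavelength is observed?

β = v/c = 137700/299800 = 0.4593.
Relativistic Doppler for wavelength: λ' = λ₀ · √((1 − β)/(1 + β)).
λ' = 659 × √(0.5407/1.4593) = 659 × 0.60870 ≈ 401.1 nm.

401.1 nm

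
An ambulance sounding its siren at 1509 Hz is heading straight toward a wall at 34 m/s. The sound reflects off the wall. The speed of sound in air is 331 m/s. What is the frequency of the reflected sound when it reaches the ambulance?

The wall receives the sound from a moving source: f₁ = f₀ · v/(v − v_e) = 1509 × 331/297 ≈ 1682 Hz.
On the return leg the ambulance is a moving observer: f₂ = f₁ · (v + v_e)/v = 1682 × 365/331 ≈ 1854 Hz.
Equivalently f₂ = f₀ · (v + v_e)/(v − v_e).

1854 Hz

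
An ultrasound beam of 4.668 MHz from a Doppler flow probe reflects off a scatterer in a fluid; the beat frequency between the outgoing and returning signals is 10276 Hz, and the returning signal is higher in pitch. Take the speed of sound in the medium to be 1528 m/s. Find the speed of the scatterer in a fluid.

1.68 m/s

Double Doppler shift off a moving reflector: f₂ = f₀ · (v + u)/(v − u) (u > 0 toward emitter).
Returning signal is higher, so f₂ = f₀ + Δf = 4668000 + 10276 = 4678276 Hz.
Rearranging, u = v · (f₂ − f₀)/(f₂ + f₀) = 1528 × 10276/9346276 ≈ 1.68 m/s.
So the scatterer in a fluid is moving at 1.68 m/s toward the emitter.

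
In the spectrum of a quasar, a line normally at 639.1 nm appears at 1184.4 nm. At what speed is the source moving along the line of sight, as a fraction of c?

0.549

λ'/λ₀ = 1.8532 > 1 (redshift), so the source is receding.
λ'/λ₀ = √((1 + β)/(1 − β)) for a receding source ⇒ β = (r² − 1)/(r² + 1) with r = λ'/λ₀.
β = (3.4345 − 1)/(3.4345 + 1) ≈ 0.549.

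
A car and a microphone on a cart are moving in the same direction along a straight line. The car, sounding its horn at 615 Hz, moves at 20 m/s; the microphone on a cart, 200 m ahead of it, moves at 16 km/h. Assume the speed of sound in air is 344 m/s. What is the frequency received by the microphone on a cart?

16 km/h = 4.444 m/s.
The microphone on a cart is ahead, so the car is moving toward it while the microphone on a cart is moving away from the car.
Both move, so f' = f · (v − v_o)/(v − v_s).
f' = 615 × (344 − 4.444)/(344 − 20) = 615 × 339.56/324 ≈ 645 Hz.

645 Hz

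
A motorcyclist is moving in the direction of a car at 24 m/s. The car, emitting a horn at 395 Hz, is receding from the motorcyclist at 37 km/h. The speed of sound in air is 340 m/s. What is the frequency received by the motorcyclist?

37 km/h = 10.28 m/s.
With source receding and observer approaching, f' = f · (v + v_o)/(v + v_s).
f' = 395 × (340 + 24)/(340 + 10.28) = 395 × 364/350.28 ≈ 410 Hz.

410 Hz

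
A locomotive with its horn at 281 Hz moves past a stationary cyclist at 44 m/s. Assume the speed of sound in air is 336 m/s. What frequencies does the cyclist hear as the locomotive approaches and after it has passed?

323 Hz approaching; 248 Hz receding

Approaching: f₁ = f · v/(v − v_s) = 281 × 336/292 ≈ 323 Hz.
Receding: f₂ = f · v/(v + v_s) = 281 × 336/380 ≈ 248 Hz.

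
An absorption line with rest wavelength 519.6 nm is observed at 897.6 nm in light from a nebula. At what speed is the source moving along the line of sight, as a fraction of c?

λ'/λ₀ = 1.7275 > 1 (redshift), so the source is receding.
λ'/λ₀ = √((1 + β)/(1 − β)) for a receding source ⇒ β = (r² − 1)/(r² + 1) with r = λ'/λ₀.
β = (2.9842 − 1)/(2.9842 + 1) ≈ 0.498.

0.498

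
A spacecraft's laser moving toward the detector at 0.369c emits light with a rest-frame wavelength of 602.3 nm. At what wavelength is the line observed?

Relativistic Doppler for wavelength: λ' = λ₀ · √((1 − β)/(1 + β)).
λ' = 602.3 × √(0.6310/1.3690) = 602.3 × 0.67891 ≈ 408.9 nm.

408.9 nm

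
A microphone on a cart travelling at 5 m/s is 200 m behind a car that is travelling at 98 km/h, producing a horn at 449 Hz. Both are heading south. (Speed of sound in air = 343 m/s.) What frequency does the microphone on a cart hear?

422 Hz

98 km/h = 27.22 m/s.
The microphone on a cart is behind, so the car is moving away from it while the microphone on a cart is moving toward the car.
Both move, so f' = f · (v + v_o)/(v + v_s).
f' = 449 × (343 + 5)/(343 + 27.22) = 449 × 348/370.22 ≈ 422 Hz.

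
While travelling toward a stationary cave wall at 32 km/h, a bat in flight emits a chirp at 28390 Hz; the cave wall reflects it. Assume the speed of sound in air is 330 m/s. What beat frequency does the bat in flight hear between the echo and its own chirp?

32 km/h = 8.889 m/s.
The cave wall receives the sound from a moving source: f₁ = f₀ · v/(v − v_e) = 28390 × 330/321.11 ≈ 29176 Hz.
On the return leg the bat in flight is a moving observer: f₂ = f₁ · (v + v_e)/v = 29176 × 338.89/330 ≈ 29962 Hz.
Equivalently f₂ = f₀ · (v + v_e)/(v − v_e).
Beat against the emitted tone: |f₂ − f₀| = 2v_e·f₀/(v − v_e) = 2 × 8.889 × 28390/321.11 ≈ 1572 Hz.

1572 Hz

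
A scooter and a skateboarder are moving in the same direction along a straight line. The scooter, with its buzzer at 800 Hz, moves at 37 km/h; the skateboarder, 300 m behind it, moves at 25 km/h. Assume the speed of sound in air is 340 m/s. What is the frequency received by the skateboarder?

37 km/h = 10.28 m/s; 25 km/h = 6.944 m/s.
The skateboarder is behind, so the scooter is moving away from it while the skateboarder is moving toward the scooter.
Both move, so f' = f · (v + v_o)/(v + v_s).
f' = 800 × (340 + 6.944)/(340 + 10.28) = 800 × 346.94/350.28 ≈ 792 Hz.

792 Hz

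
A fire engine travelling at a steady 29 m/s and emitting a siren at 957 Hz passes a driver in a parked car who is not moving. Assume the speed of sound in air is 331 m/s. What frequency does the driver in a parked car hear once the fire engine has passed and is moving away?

880 Hz

Receding: f₂ = f · v/(v + v_s) = 957 × 331/360 ≈ 880 Hz.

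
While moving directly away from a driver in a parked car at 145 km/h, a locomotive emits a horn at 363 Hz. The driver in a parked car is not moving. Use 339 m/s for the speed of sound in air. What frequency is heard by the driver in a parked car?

145 km/h = 40.28 m/s.
With the source moving away from a stationary observer, f' = f · v/(v + v_s).
f' = 363 × 339/(339 + 40.28) = 363 × 339/379.3 ≈ 324 Hz.

324 Hz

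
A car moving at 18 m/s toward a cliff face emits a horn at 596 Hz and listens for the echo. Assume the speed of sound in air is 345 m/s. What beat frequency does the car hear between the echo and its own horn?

66 Hz

The cliff face receives the sound from a moving source: f₁ = f₀ · v/(v − v_e) = 596 × 345/327 ≈ 628.8 Hz.
On the return leg the car is a moving observer: f₂ = f₁ · (v + v_e)/v = 628.8 × 363/345 ≈ 661.6 Hz.
Equivalently f₂ = f₀ · (v + v_e)/(v − v_e).
Beat against the emitted tone: |f₂ − f₀| = 2v_e·f₀/(v − v_e) = 2 × 18 × 596/327 ≈ 66 Hz.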